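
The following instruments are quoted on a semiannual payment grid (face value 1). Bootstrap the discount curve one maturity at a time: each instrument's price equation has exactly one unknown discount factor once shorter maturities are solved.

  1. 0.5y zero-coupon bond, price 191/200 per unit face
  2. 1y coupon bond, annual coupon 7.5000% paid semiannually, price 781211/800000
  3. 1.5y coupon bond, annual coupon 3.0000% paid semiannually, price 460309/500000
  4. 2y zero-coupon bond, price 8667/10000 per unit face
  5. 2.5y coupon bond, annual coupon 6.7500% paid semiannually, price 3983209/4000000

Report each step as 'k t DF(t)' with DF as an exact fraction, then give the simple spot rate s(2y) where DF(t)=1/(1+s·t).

step 1 [0.5y] zero: DF = P = 191/200 ≈ 0.955000
step 2 [1y] bond c/2=3/80: DF=(781211/800000 − 3/80·(0.955000))/(1+3/80) = 9067/10000 ≈ 0.906700
step 3 [1.5y] bond c/2=3/200: DF=(460309/500000 − 3/200·(0.955000+0.906700))/(1+3/200) = 1759/2000 ≈ 0.879500
step 4 [2y] zero: DF = P = 8667/10000 ≈ 0.866700
step 5 [2.5y] bond c/2=27/800: DF=(3983209/4000000 − 27/800·(0.955000+0.906700+0.879500+0.866700))/(1+27/800) = 1691/2000 ≈ 0.845500

1 1/2 191/200
2 1 9067/10000
3 3/2 1759/2000
4 2 8667/10000
5 5/2 1691/2000
s(2y) = (1/(8667/10000) − 1)/(2) = 1333/17334 ≈ 7.6901%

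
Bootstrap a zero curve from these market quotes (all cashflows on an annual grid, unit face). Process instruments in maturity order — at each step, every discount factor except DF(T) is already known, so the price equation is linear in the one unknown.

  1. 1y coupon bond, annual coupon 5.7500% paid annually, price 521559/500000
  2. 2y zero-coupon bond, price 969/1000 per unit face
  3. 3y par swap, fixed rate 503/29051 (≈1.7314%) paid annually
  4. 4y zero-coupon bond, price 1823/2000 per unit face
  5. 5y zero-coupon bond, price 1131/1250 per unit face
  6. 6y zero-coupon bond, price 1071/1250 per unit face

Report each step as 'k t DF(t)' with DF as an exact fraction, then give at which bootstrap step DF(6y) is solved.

step 1 [1y] bond c/1=23/400: DF=(521559/500000 − 23/400·(0))/(1+23/400) = 1233/1250 ≈ 0.986400
step 2 [2y] zero: DF = P = 969/1000 ≈ 0.969000
step 3 [3y] swap r/1=503/29051: DF=(1 − 503/29051·(0.986400+0.969000))/(1+503/29051) = 9497/10000 ≈ 0.949700
step 4 [4y] zero: DF = P = 1823/2000 ≈ 0.911500
step 5 [5y] zero: DF = P = 1131/1250 ≈ 0.904800
step 6 [6y] zero: DF = P = 1071/1250 ≈ 0.856800

1 1 1233/1250
2 2 969/1000
3 3 9497/10000
4 4 1823/2000
5 5 1131/1250
6 6 1071/1250
DF(6y) is solved at step 6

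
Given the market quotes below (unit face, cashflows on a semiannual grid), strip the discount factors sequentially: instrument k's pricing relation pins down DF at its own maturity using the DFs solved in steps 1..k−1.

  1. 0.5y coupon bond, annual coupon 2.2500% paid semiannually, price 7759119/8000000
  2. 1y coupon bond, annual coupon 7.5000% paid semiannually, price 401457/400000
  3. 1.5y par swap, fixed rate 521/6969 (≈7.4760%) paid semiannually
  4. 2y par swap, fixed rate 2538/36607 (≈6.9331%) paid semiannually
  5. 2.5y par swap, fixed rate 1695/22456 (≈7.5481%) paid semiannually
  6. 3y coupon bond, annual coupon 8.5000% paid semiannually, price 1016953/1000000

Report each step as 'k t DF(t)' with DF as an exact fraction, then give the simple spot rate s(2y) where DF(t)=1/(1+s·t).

1 1/2 9591/10000
2 1 9327/10000
3 3/2 4479/5000
4 2 8731/10000
5 5/2 1661/2000
6 3 1981/2500
s(2y) = (1/(8731/10000) − 1)/(2) = 1269/17462 ≈ 7.2672%

step 1 [0.5y] bond c/2=9/800: DF=(7759119/8000000 − 9/800·(0))/(1+9/800) = 9591/10000 ≈ 0.959100
step 2 [1y] bond c/2=3/80: DF=(401457/400000 − 3/80·(0.959100))/(1+3/80) = 9327/10000 ≈ 0.932700
step 3 [1.5y] swap r/2=521/13938: DF=(1 − 521/13938·(0.959100+0.932700))/(1+521/13938) = 4479/5000 ≈ 0.895800
step 4 [2y] swap r/2=1269/36607: DF=(1 − 1269/36607·(0.959100+0.932700+0.895800))/(1+1269/36607) = 8731/10000 ≈ 0.873100
step 5 [2.5y] swap r/2=1695/44912: DF=(1 − 1695/44912·(0.959100+0.932700+0.895800+0.873100))/(1+1695/44912) = 1661/2000 ≈ 0.830500
step 6 [3y] bond c/2=17/400: DF=(1016953/1000000 − 17/400·(0.959100+0.932700+0.895800+0.873100+0.830500))/(1+17/400) = 1981/2500 ≈ 0.792400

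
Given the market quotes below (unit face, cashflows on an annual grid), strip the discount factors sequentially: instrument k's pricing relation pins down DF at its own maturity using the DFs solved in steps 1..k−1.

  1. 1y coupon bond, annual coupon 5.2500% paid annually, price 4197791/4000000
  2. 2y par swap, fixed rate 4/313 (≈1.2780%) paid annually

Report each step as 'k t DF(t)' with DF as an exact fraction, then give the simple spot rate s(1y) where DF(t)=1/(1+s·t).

step 1 [1y] bond c/1=21/400: DF=(4197791/4000000 − 21/400·(0))/(1+21/400) = 9971/10000 ≈ 0.997100
step 2 [2y] swap r/1=4/313: DF=(1 − 4/313·(0.997100))/(1+4/313) = 2437/2500 ≈ 0.974800

1 1 9971/10000
2 2 2437/2500
s(1y) = (1/(9971/10000) − 1)/(1) = 29/9971 ≈ 0.2908%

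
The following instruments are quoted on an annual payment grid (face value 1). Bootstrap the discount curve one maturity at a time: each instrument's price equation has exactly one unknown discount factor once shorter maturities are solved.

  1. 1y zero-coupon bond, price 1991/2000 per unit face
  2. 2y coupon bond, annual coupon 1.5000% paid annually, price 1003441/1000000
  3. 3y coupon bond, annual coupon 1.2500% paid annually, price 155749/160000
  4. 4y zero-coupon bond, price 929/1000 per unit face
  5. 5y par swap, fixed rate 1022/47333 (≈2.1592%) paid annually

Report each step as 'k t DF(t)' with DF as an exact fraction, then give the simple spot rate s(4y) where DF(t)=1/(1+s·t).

1 1 1991/2000
2 2 9739/10000
3 3 9371/10000
4 4 929/1000
5 5 4489/5000
s(4y) = (1/(929/1000) − 1)/(4) = 71/3716 ≈ 1.9107%

step 1 [1y] zero: DF = P = 1991/2000 ≈ 0.995500
step 2 [2y] bond c/1=3/200: DF=(1003441/1000000 − 3/200·(0.995500))/(1+3/200) = 9739/10000 ≈ 0.973900
step 3 [3y] bond c/1=1/80: DF=(155749/160000 − 1/80·(0.995500+0.973900))/(1+1/80) = 9371/10000 ≈ 0.937100
step 4 [4y] zero: DF = P = 929/1000 ≈ 0.929000
step 5 [5y] swap r/1=1022/47333: DF=(1 − 1022/47333·(0.995500+0.973900+0.937100+0.929000))/(1+1022/47333) = 4489/5000 ≈ 0.897800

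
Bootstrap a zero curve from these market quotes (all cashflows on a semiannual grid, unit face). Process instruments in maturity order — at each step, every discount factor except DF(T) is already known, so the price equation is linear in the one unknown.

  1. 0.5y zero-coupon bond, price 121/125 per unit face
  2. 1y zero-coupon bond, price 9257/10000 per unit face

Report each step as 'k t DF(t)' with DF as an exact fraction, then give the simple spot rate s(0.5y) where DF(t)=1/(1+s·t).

step 1 [0.5y] zero: DF = P = 121/125 ≈ 0.968000
step 2 [1y] zero: DF = P = 9257/10000 ≈ 0.925700

1 1/2 121/125
2 1 9257/10000
s(0.5y) = (1/(121/125) − 1)/(1/2) = 8/121 ≈ 6.6116%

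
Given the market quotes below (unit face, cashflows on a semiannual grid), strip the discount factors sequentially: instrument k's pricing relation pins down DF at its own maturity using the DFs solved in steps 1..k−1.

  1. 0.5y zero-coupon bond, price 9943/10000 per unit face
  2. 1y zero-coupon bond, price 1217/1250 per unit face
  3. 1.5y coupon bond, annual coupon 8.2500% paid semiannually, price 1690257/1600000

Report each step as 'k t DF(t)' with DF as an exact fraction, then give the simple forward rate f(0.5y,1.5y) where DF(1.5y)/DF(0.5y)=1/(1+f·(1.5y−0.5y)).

1 1/2 9943/10000
2 1 1217/1250
3 3/2 4683/5000
f(0.5y,1.5y) = ((9943/10000)/(4683/5000) − 1)/(1) = 577/9366 ≈ 6.1606%

step 1 [0.5y] zero: DF = P = 9943/10000 ≈ 0.994300
step 2 [1y] zero: DF = P = 1217/1250 ≈ 0.973600
step 3 [1.5y] bond c/2=33/800: DF=(1690257/1600000 − 33/800·(0.994300+0.973600))/(1+33/800) = 4683/5000 ≈ 0.936600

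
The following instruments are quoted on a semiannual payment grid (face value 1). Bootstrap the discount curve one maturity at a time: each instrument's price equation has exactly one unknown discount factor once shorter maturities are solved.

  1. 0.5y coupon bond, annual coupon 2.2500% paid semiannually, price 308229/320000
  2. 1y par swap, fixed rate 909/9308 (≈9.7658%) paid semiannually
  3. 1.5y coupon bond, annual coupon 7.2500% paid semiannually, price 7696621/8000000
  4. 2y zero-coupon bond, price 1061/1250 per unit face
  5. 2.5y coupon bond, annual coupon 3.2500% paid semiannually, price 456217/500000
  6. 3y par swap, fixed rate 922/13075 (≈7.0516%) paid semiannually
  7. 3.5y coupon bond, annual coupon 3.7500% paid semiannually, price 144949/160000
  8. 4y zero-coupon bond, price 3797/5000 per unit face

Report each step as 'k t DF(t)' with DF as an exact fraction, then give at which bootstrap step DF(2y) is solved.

step 1 [0.5y] bond c/2=9/800: DF=(308229/320000 − 9/800·(0))/(1+9/800) = 381/400 ≈ 0.952500
step 2 [1y] swap r/2=909/18616: DF=(1 − 909/18616·(0.952500))/(1+909/18616) = 9091/10000 ≈ 0.909100
step 3 [1.5y] bond c/2=29/800: DF=(7696621/8000000 − 29/800·(0.952500+0.909100))/(1+29/800) = 8633/10000 ≈ 0.863300
step 4 [2y] zero: DF = P = 1061/1250 ≈ 0.848800
step 5 [2.5y] bond c/2=13/800: DF=(456217/500000 − 13/800·(0.952500+0.909100+0.863300+0.848800))/(1+13/800) = 8407/10000 ≈ 0.840700
step 6 [3y] swap r/2=461/13075: DF=(1 − 461/13075·(0.952500+0.909100+0.863300+0.848800+0.840700))/(1+461/13075) = 2039/2500 ≈ 0.815600
step 7 [3.5y] bond c/2=3/160: DF=(144949/160000 − 3/160·(0.952500+0.909100+0.863300+0.848800+0.840700+0.815600))/(1+3/160) = 793/1000 ≈ 0.793000
step 8 [4y] zero: DF = P = 3797/5000 ≈ 0.759400

1 1/2 381/400
2 1 9091/10000
3 3/2 8633/10000
4 2 1061/1250
5 5/2 8407/10000
6 3 2039/2500
7 7/2 793/1000
8 4 3797/5000
DF(2y) is solved at step 4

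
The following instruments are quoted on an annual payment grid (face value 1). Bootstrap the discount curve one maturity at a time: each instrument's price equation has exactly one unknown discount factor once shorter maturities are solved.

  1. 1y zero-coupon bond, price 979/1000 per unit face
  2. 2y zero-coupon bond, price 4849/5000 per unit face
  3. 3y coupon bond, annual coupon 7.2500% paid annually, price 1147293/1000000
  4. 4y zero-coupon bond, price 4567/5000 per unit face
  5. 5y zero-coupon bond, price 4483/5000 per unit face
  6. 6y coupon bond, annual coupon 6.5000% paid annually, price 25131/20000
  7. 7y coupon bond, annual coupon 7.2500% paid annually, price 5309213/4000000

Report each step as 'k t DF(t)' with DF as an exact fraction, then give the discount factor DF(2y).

1 1 979/1000
2 2 4849/5000
3 3 469/500
4 4 4567/5000
5 5 4483/5000
6 6 2233/2500
7 7 8597/10000
DF(2y) = 4849/5000 ≈ 0.969800

step 1 [1y] zero: DF = P = 979/1000 ≈ 0.979000
step 2 [2y] zero: DF = P = 4849/5000 ≈ 0.969800
step 3 [3y] bond c/1=29/400: DF=(1147293/1000000 − 29/400·(0.979000+0.969800))/(1+29/400) = 469/500 ≈ 0.938000
step 4 [4y] zero: DF = P = 4567/5000 ≈ 0.913400
step 5 [5y] zero: DF = P = 4483/5000 ≈ 0.896600
step 6 [6y] bond c/1=13/200: DF=(25131/20000 − 13/200·(0.979000+0.969800+0.938000+0.913400+0.896600))/(1+13/200) = 2233/2500 ≈ 0.893200
step 7 [7y] bond c/1=29/400: DF=(5309213/4000000 − 29/400·(0.979000+0.969800+0.938000+0.913400+0.896600+0.893200))/(1+29/400) = 8597/10000 ≈ 0.859700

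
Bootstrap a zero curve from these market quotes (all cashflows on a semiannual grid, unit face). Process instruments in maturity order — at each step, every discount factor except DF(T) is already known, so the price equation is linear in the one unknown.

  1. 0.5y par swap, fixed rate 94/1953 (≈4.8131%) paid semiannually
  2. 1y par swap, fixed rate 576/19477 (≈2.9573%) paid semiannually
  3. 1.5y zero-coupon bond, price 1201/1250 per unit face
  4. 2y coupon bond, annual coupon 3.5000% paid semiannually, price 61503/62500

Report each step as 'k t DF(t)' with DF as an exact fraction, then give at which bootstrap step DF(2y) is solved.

step 1 [0.5y] swap r/2=47/1953: DF=(1 − 47/1953·(0))/(1+47/1953) = 1953/2000 ≈ 0.976500
step 2 [1y] swap r/2=288/19477: DF=(1 − 288/19477·(0.976500))/(1+288/19477) = 607/625 ≈ 0.971200
step 3 [1.5y] zero: DF = P = 1201/1250 ≈ 0.960800
step 4 [2y] bond c/2=7/400: DF=(61503/62500 − 7/400·(0.976500+0.971200+0.960800))/(1+7/400) = 9171/10000 ≈ 0.917100

1 1/2 1953/2000
2 1 607/625
3 3/2 1201/1250
4 2 9171/10000
DF(2y) is solved at step 4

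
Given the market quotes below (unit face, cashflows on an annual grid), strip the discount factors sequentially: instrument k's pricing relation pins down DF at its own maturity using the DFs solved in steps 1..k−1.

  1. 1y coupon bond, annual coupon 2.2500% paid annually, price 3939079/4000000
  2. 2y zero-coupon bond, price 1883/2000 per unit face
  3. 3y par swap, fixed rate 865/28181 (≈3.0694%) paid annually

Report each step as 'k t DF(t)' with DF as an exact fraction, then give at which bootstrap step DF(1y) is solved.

1 1 9631/10000
2 2 1883/2000
3 3 1827/2000
DF(1y) is solved at step 1

step 1 [1y] bond c/1=9/400: DF=(3939079/4000000 − 9/400·(0))/(1+9/400) = 9631/10000 ≈ 0.963100
step 2 [2y] zero: DF = P = 1883/2000 ≈ 0.941500
step 3 [3y] swap r/1=865/28181: DF=(1 − 865/28181·(0.963100+0.941500))/(1+865/28181) = 1827/2000 ≈ 0.913500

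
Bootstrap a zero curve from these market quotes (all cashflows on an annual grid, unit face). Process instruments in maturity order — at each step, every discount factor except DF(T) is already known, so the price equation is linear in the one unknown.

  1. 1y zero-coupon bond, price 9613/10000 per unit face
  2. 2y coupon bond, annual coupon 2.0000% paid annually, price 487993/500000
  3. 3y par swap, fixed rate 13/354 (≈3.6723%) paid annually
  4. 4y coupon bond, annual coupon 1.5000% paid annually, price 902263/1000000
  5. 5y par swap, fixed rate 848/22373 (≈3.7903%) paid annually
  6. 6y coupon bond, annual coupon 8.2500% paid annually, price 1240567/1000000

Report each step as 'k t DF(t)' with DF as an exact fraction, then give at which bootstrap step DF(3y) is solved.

1 1 9613/10000
2 2 469/500
3 3 8973/10000
4 4 2119/2500
5 5 519/625
6 6 161/200
DF(3y) is solved at step 3

step 1 [1y] zero: DF = P = 9613/10000 ≈ 0.961300
step 2 [2y] bond c/1=1/50: DF=(487993/500000 − 1/50·(0.961300))/(1+1/50) = 469/500 ≈ 0.938000
step 3 [3y] swap r/1=13/354: DF=(1 − 13/354·(0.961300+0.938000))/(1+13/354) = 8973/10000 ≈ 0.897300
step 4 [4y] bond c/1=3/200: DF=(902263/1000000 − 3/200·(0.961300+0.938000+0.897300))/(1+3/200) = 2119/2500 ≈ 0.847600
step 5 [5y] swap r/1=848/22373: DF=(1 − 848/22373·(0.961300+0.938000+0.897300+0.847600))/(1+848/22373) = 519/625 ≈ 0.830400
step 6 [6y] bond c/1=33/400: DF=(1240567/1000000 − 33/400·(0.961300+0.938000+0.897300+0.847600+0.830400))/(1+33/400) = 161/200 ≈ 0.805000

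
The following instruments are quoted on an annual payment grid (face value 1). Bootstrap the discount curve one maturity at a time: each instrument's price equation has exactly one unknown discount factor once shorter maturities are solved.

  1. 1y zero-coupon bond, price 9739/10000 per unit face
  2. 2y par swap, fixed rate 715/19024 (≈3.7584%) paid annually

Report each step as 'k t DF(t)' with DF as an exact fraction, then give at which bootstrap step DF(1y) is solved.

step 1 [1y] zero: DF = P = 9739/10000 ≈ 0.973900
step 2 [2y] swap r/1=715/19024: DF=(1 − 715/19024·(0.973900))/(1+715/19024) = 1857/2000 ≈ 0.928500

1 1 9739/10000
2 2 1857/2000
DF(1y) is solved at step 1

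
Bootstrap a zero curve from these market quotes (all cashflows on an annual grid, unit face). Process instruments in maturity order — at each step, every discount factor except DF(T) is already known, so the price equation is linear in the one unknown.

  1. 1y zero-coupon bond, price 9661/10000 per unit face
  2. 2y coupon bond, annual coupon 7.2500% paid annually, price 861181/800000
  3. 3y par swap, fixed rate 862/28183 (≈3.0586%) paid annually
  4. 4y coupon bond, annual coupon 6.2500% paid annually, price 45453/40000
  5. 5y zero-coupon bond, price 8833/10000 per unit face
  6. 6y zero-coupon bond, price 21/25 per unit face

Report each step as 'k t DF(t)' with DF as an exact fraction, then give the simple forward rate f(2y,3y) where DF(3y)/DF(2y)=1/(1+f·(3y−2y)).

step 1 [1y] zero: DF = P = 9661/10000 ≈ 0.966100
step 2 [2y] bond c/1=29/400: DF=(861181/800000 − 29/400·(0.966100))/(1+29/400) = 1173/1250 ≈ 0.938400
step 3 [3y] swap r/1=862/28183: DF=(1 − 862/28183·(0.966100+0.938400))/(1+862/28183) = 4569/5000 ≈ 0.913800
step 4 [4y] bond c/1=1/16: DF=(45453/40000 − 1/16·(0.966100+0.938400+0.913800))/(1+1/16) = 9037/10000 ≈ 0.903700
step 5 [5y] zero: DF = P = 8833/10000 ≈ 0.883300
step 6 [6y] zero: DF = P = 21/25 ≈ 0.840000

1 1 9661/10000
2 2 1173/1250
3 3 4569/5000
4 4 9037/10000
5 5 8833/10000
6 6 21/25
f(2y,3y) = ((1173/1250)/(4569/5000) − 1)/(1) = 41/1523 ≈ 2.6921%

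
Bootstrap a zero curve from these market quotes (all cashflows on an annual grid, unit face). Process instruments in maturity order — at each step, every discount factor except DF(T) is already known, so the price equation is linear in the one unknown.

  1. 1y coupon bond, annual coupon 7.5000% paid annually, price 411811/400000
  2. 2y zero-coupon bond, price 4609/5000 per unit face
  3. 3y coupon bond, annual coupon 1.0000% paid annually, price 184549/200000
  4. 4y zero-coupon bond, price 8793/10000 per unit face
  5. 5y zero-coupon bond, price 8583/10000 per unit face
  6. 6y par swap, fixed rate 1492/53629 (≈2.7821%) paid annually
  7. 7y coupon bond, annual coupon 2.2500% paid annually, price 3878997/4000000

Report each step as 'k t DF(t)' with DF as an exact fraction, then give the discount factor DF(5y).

1 1 9577/10000
2 2 4609/5000
3 3 179/200
4 4 8793/10000
5 5 8583/10000
6 6 2127/2500
7 7 519/625
DF(5y) = 8583/10000 ≈ 0.858300

step 1 [1y] bond c/1=3/40: DF=(411811/400000 − 3/40·(0))/(1+3/40) = 9577/10000 ≈ 0.957700
step 2 [2y] zero: DF = P = 4609/5000 ≈ 0.921800
step 3 [3y] bond c/1=1/100: DF=(184549/200000 − 1/100·(0.957700+0.921800))/(1+1/100) = 179/200 ≈ 0.895000
step 4 [4y] zero: DF = P = 8793/10000 ≈ 0.879300
step 5 [5y] zero: DF = P = 8583/10000 ≈ 0.858300
step 6 [6y] swap r/1=1492/53629: DF=(1 − 1492/53629·(0.957700+0.921800+0.895000+0.879300+0.858300))/(1+1492/53629) = 2127/2500 ≈ 0.850800
step 7 [7y] bond c/1=9/400: DF=(3878997/4000000 − 9/400·(0.957700+0.921800+0.895000+0.879300+0.858300+0.850800))/(1+9/400) = 519/625 ≈ 0.830400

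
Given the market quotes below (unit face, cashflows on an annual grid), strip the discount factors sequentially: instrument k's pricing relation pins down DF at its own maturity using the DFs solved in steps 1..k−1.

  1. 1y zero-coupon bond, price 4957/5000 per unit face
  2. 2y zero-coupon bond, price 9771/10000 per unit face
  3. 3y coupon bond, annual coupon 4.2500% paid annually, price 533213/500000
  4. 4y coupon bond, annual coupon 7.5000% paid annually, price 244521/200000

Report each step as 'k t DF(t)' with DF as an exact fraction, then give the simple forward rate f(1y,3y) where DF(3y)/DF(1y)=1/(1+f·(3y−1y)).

1 1 4957/5000
2 2 9771/10000
3 3 9427/10000
4 4 4671/5000
f(1y,3y) = ((4957/5000)/(9427/10000) − 1)/(2) = 487/18854 ≈ 2.5830%

step 1 [1y] zero: DF = P = 4957/5000 ≈ 0.991400
step 2 [2y] zero: DF = P = 9771/10000 ≈ 0.977100
step 3 [3y] bond c/1=17/400: DF=(533213/500000 − 17/400·(0.991400+0.977100))/(1+17/400) = 9427/10000 ≈ 0.942700
step 4 [4y] bond c/1=3/40: DF=(244521/200000 − 3/40·(0.991400+0.977100+0.942700))/(1+3/40) = 4671/5000 ≈ 0.934200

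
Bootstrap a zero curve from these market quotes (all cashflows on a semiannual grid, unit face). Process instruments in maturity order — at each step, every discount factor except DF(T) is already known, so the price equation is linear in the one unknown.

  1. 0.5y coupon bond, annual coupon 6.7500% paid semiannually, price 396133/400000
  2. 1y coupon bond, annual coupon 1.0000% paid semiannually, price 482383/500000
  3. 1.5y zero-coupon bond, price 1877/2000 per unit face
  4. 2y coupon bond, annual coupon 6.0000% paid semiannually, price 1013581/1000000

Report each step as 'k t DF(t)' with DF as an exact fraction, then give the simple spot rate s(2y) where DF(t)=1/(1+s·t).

1 1/2 479/500
2 1 597/625
3 3/2 1877/2000
4 2 901/1000
s(2y) = (1/(901/1000) − 1)/(2) = 99/1802 ≈ 5.4939%

step 1 [0.5y] bond c/2=27/800: DF=(396133/400000 − 27/800·(0))/(1+27/800) = 479/500 ≈ 0.958000
step 2 [1y] bond c/2=1/200: DF=(482383/500000 − 1/200·(0.958000))/(1+1/200) = 597/625 ≈ 0.955200
step 3 [1.5y] zero: DF = P = 1877/2000 ≈ 0.938500
step 4 [2y] bond c/2=3/100: DF=(1013581/1000000 − 3/100·(0.958000+0.955200+0.938500))/(1+3/100) = 901/1000 ≈ 0.901000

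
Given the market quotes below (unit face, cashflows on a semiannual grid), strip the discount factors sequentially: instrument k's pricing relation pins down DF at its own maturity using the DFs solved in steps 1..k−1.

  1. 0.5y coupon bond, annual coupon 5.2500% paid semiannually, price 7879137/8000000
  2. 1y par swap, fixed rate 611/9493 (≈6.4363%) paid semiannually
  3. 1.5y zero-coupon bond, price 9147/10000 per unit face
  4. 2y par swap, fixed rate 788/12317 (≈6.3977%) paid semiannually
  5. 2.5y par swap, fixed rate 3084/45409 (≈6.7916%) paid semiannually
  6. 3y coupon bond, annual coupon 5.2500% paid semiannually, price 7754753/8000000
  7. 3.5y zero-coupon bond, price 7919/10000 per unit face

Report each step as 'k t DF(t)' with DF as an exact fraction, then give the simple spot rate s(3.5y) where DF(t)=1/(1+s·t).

1 1/2 9597/10000
2 1 9389/10000
3 3/2 9147/10000
4 2 4409/5000
5 5/2 4229/5000
6 3 2071/2500
7 7/2 7919/10000
s(3.5y) = (1/(7919/10000) − 1)/(7/2) = 4162/55433 ≈ 7.5082%

step 1 [0.5y] bond c/2=21/800: DF=(7879137/8000000 − 21/800·(0))/(1+21/800) = 9597/10000 ≈ 0.959700
step 2 [1y] swap r/2=611/18986: DF=(1 − 611/18986·(0.959700))/(1+611/18986) = 9389/10000 ≈ 0.938900
step 3 [1.5y] zero: DF = P = 9147/10000 ≈ 0.914700
step 4 [2y] swap r/2=394/12317: DF=(1 − 394/12317·(0.959700+0.938900+0.914700))/(1+394/12317) = 4409/5000 ≈ 0.881800
step 5 [2.5y] swap r/2=1542/45409: DF=(1 − 1542/45409·(0.959700+0.938900+0.914700+0.881800))/(1+1542/45409) = 4229/5000 ≈ 0.845800
step 6 [3y] bond c/2=21/800: DF=(7754753/8000000 − 21/800·(0.959700+0.938900+0.914700+0.881800+0.845800))/(1+21/800) = 2071/2500 ≈ 0.828400
step 7 [3.5y] zero: DF = P = 7919/10000 ≈ 0.791900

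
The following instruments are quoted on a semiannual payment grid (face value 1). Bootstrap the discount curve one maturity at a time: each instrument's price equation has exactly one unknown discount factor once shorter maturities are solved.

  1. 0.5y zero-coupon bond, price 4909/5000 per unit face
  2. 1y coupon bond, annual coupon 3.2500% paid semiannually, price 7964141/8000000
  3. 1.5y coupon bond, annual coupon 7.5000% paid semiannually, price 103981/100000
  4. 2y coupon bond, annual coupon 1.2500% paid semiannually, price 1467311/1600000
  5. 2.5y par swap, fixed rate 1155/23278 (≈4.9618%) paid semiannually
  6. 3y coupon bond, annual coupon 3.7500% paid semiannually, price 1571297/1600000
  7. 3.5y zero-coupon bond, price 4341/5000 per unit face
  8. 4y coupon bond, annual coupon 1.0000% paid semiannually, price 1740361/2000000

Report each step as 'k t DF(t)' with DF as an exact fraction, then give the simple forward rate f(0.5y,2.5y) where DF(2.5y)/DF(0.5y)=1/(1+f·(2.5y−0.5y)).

1 1/2 4909/5000
2 1 9639/10000
3 3/2 9319/10000
4 2 1787/2000
5 5/2 1769/2000
6 3 8783/10000
7 7/2 4341/5000
8 4 417/500
f(0.5y,2.5y) = ((4909/5000)/(1769/2000) − 1)/(2) = 973/17690 ≈ 5.5003%

step 1 [0.5y] zero: DF = P = 4909/5000 ≈ 0.981800
step 2 [1y] bond c/2=13/800: DF=(7964141/8000000 − 13/800·(0.981800))/(1+13/800) = 9639/10000 ≈ 0.963900
step 3 [1.5y] bond c/2=3/80: DF=(103981/100000 − 3/80·(0.981800+0.963900))/(1+3/80) = 9319/10000 ≈ 0.931900
step 4 [2y] bond c/2=1/160: DF=(1467311/1600000 − 1/160·(0.981800+0.963900+0.931900))/(1+1/160) = 1787/2000 ≈ 0.893500
step 5 [2.5y] swap r/2=1155/46556: DF=(1 − 1155/46556·(0.981800+0.963900+0.931900+0.893500))/(1+1155/46556) = 1769/2000 ≈ 0.884500
step 6 [3y] bond c/2=3/160: DF=(1571297/1600000 − 3/160·(0.981800+0.963900+0.931900+0.893500+0.884500))/(1+3/160) = 8783/10000 ≈ 0.878300
step 7 [3.5y] zero: DF = P = 4341/5000 ≈ 0.868200
step 8 [4y] bond c/2=1/200: DF=(1740361/2000000 − 1/200·(0.981800+0.963900+0.931900+0.893500+0.884500+0.878300+0.868200))/(1+1/200) = 417/500 ≈ 0.834000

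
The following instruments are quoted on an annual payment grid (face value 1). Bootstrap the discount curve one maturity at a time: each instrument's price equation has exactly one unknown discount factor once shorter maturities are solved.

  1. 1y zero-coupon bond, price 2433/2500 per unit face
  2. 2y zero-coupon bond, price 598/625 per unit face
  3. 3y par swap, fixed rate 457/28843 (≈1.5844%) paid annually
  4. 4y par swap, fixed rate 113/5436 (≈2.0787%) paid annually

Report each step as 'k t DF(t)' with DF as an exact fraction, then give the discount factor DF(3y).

step 1 [1y] zero: DF = P = 2433/2500 ≈ 0.973200
step 2 [2y] zero: DF = P = 598/625 ≈ 0.956800
step 3 [3y] swap r/1=457/28843: DF=(1 − 457/28843·(0.973200+0.956800))/(1+457/28843) = 9543/10000 ≈ 0.954300
step 4 [4y] swap r/1=113/5436: DF=(1 − 113/5436·(0.973200+0.956800+0.954300))/(1+113/5436) = 9209/10000 ≈ 0.920900

1 1 2433/2500
2 2 598/625
3 3 9543/10000
4 4 9209/10000
DF(3y) = 9543/10000 ≈ 0.954300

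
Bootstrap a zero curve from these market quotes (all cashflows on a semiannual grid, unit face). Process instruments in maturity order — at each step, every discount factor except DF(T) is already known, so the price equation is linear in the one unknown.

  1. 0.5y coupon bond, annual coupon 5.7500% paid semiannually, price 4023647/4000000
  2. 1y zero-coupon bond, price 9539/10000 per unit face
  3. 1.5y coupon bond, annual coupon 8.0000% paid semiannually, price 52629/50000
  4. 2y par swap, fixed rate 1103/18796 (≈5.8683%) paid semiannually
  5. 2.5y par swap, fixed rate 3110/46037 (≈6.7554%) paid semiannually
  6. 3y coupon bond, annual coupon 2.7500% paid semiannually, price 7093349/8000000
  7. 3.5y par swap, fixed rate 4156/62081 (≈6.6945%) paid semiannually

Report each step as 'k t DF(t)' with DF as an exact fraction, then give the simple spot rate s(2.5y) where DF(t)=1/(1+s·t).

step 1 [0.5y] bond c/2=23/800: DF=(4023647/4000000 − 23/800·(0))/(1+23/800) = 4889/5000 ≈ 0.977800
step 2 [1y] zero: DF = P = 9539/10000 ≈ 0.953900
step 3 [1.5y] bond c/2=1/25: DF=(52629/50000 − 1/25·(0.977800+0.953900))/(1+1/25) = 4689/5000 ≈ 0.937800
step 4 [2y] swap r/2=1103/37592: DF=(1 − 1103/37592·(0.977800+0.953900+0.937800))/(1+1103/37592) = 8897/10000 ≈ 0.889700
step 5 [2.5y] swap r/2=1555/46037: DF=(1 − 1555/46037·(0.977800+0.953900+0.937800+0.889700))/(1+1555/46037) = 1689/2000 ≈ 0.844500
step 6 [3y] bond c/2=11/800: DF=(7093349/8000000 − 11/800·(0.977800+0.953900+0.937800+0.889700+0.844500))/(1+11/800) = 4061/5000 ≈ 0.812200
step 7 [3.5y] swap r/2=2078/62081: DF=(1 − 2078/62081·(0.977800+0.953900+0.937800+0.889700+0.844500+0.812200))/(1+2078/62081) = 3961/5000 ≈ 0.792200

1 1/2 4889/5000
2 1 9539/10000
3 3/2 4689/5000
4 2 8897/10000
5 5/2 1689/2000
6 3 4061/5000
7 7/2 3961/5000
s(2.5y) = (1/(1689/2000) − 1)/(5/2) = 622/8445 ≈ 7.3653%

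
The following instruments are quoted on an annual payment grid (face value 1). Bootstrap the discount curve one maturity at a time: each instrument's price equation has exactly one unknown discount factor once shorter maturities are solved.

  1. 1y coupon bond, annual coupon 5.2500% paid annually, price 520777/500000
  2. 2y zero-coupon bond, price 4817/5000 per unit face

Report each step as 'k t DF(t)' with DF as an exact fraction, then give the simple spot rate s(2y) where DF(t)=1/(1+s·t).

1 1 1237/1250
2 2 4817/5000
s(2y) = (1/(4817/5000) − 1)/(2) = 183/9634 ≈ 1.8995%

step 1 [1y] bond c/1=21/400: DF=(520777/500000 − 21/400·(0))/(1+21/400) = 1237/1250 ≈ 0.989600
step 2 [2y] zero: DF = P = 4817/5000 ≈ 0.963400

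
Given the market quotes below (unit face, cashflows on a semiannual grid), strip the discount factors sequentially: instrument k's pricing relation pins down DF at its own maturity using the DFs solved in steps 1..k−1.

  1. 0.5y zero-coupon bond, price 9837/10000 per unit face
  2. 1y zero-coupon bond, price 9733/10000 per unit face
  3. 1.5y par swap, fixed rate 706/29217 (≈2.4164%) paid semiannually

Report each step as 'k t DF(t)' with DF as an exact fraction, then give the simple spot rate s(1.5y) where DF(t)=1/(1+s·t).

step 1 [0.5y] zero: DF = P = 9837/10000 ≈ 0.983700
step 2 [1y] zero: DF = P = 9733/10000 ≈ 0.973300
step 3 [1.5y] swap r/2=353/29217: DF=(1 − 353/29217·(0.983700+0.973300))/(1+353/29217) = 9647/10000 ≈ 0.964700

1 1/2 9837/10000
2 1 9733/10000
3 3/2 9647/10000
s(1.5y) = (1/(9647/10000) − 1)/(3/2) = 706/28941 ≈ 2.4394%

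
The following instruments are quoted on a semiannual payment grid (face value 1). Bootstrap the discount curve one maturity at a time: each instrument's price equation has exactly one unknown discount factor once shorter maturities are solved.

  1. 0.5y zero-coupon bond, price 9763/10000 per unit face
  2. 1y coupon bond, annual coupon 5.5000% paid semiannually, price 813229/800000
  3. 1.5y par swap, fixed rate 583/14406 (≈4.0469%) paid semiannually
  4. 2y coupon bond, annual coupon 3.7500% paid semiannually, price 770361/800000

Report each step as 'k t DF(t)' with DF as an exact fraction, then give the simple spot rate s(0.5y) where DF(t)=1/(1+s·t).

step 1 [0.5y] zero: DF = P = 9763/10000 ≈ 0.976300
step 2 [1y] bond c/2=11/400: DF=(813229/800000 − 11/400·(0.976300))/(1+11/400) = 602/625 ≈ 0.963200
step 3 [1.5y] swap r/2=583/28812: DF=(1 − 583/28812·(0.976300+0.963200))/(1+583/28812) = 9417/10000 ≈ 0.941700
step 4 [2y] bond c/2=3/160: DF=(770361/800000 − 3/160·(0.976300+0.963200+0.941700))/(1+3/160) = 4461/5000 ≈ 0.892200

1 1/2 9763/10000
2 1 602/625
3 3/2 9417/10000
4 2 4461/5000
s(0.5y) = (1/(9763/10000) − 1)/(1/2) = 474/9763 ≈ 4.8551%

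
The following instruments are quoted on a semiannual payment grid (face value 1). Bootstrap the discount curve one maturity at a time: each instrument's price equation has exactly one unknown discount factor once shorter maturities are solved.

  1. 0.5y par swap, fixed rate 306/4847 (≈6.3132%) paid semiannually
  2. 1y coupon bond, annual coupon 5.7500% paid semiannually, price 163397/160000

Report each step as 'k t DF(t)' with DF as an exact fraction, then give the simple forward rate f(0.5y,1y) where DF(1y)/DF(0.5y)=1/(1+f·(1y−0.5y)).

step 1 [0.5y] swap r/2=153/4847: DF=(1 − 153/4847·(0))/(1+153/4847) = 4847/5000 ≈ 0.969400
step 2 [1y] bond c/2=23/800: DF=(163397/160000 − 23/800·(0.969400))/(1+23/800) = 1207/1250 ≈ 0.965600

1 1/2 4847/5000
2 1 1207/1250
f(0.5y,1y) = ((4847/5000)/(1207/1250) − 1)/(1/2) = 19/2414 ≈ 0.7871%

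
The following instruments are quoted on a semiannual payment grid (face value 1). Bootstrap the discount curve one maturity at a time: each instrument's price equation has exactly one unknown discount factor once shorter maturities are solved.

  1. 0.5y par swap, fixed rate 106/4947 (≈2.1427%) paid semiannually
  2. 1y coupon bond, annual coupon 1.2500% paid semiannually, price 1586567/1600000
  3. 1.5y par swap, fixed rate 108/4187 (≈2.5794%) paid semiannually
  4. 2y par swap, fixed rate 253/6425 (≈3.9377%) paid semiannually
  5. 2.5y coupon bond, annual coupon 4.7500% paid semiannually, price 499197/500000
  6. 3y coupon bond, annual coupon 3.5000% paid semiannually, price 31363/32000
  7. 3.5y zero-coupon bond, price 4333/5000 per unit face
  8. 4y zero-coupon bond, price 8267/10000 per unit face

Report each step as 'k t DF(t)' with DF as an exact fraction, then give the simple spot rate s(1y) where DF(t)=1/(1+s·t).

1 1/2 4947/5000
2 1 9793/10000
3 3/2 4811/5000
4 2 9241/10000
5 5/2 4429/5000
6 3 8817/10000
7 7/2 4333/5000
8 4 8267/10000
s(1y) = (1/(9793/10000) − 1)/(1) = 207/9793 ≈ 2.1138%

step 1 [0.5y] swap r/2=53/4947: DF=(1 − 53/4947·(0))/(1+53/4947) = 4947/5000 ≈ 0.989400
step 2 [1y] bond c/2=1/160: DF=(1586567/1600000 − 1/160·(0.989400))/(1+1/160) = 9793/10000 ≈ 0.979300
step 3 [1.5y] swap r/2=54/4187: DF=(1 − 54/4187·(0.989400+0.979300))/(1+54/4187) = 4811/5000 ≈ 0.962200
step 4 [2y] swap r/2=253/12850: DF=(1 − 253/12850·(0.989400+0.979300+0.962200))/(1+253/12850) = 9241/10000 ≈ 0.924100
step 5 [2.5y] bond c/2=19/800: DF=(499197/500000 − 19/800·(0.989400+0.979300+0.962200+0.924100))/(1+19/800) = 4429/5000 ≈ 0.885800
step 6 [3y] bond c/2=7/400: DF=(31363/32000 − 7/400·(0.989400+0.979300+0.962200+0.924100+0.885800))/(1+7/400) = 8817/10000 ≈ 0.881700
step 7 [3.5y] zero: DF = P = 4333/5000 ≈ 0.866600
step 8 [4y] zero: DF = P = 8267/10000 ≈ 0.826700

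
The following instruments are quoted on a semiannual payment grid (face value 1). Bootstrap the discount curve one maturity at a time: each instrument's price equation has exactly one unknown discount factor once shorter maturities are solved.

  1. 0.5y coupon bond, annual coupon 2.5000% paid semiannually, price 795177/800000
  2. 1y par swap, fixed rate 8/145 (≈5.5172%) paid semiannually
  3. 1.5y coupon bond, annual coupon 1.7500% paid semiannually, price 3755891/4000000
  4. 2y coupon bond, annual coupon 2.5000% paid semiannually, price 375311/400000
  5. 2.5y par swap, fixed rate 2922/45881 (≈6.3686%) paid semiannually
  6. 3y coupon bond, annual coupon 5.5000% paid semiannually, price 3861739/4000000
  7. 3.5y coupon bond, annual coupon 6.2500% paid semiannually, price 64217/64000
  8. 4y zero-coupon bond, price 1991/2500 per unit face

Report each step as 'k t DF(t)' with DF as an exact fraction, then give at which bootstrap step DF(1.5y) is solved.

1 1/2 9817/10000
2 1 2367/2500
3 3/2 9141/10000
4 2 2229/2500
5 5/2 8539/10000
6 3 1021/1250
7 7/2 2023/2500
8 4 1991/2500
DF(1.5y) is solved at step 3

step 1 [0.5y] bond c/2=1/80: DF=(795177/800000 − 1/80·(0))/(1+1/80) = 9817/10000 ≈ 0.981700
step 2 [1y] swap r/2=4/145: DF=(1 − 4/145·(0.981700))/(1+4/145) = 2367/2500 ≈ 0.946800
step 3 [1.5y] bond c/2=7/800: DF=(3755891/4000000 − 7/800·(0.981700+0.946800))/(1+7/800) = 9141/10000 ≈ 0.914100
step 4 [2y] bond c/2=1/80: DF=(375311/400000 − 1/80·(0.981700+0.946800+0.914100))/(1+1/80) = 2229/2500 ≈ 0.891600
step 5 [2.5y] swap r/2=1461/45881: DF=(1 − 1461/45881·(0.981700+0.946800+0.914100+0.891600))/(1+1461/45881) = 8539/10000 ≈ 0.853900
step 6 [3y] bond c/2=11/400: DF=(3861739/4000000 − 11/400·(0.981700+0.946800+0.914100+0.891600+0.853900))/(1+11/400) = 1021/1250 ≈ 0.816800
step 7 [3.5y] bond c/2=1/32: DF=(64217/64000 − 1/32·(0.981700+0.946800+0.914100+0.891600+0.853900+0.816800))/(1+1/32) = 2023/2500 ≈ 0.809200
step 8 [4y] zero: DF = P = 1991/2500 ≈ 0.796400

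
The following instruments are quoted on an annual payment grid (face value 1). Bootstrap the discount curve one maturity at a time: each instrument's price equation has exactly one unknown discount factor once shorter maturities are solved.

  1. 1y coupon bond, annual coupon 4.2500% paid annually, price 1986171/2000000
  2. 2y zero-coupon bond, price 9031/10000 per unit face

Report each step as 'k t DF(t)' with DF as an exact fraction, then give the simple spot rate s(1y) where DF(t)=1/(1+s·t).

step 1 [1y] bond c/1=17/400: DF=(1986171/2000000 − 17/400·(0))/(1+17/400) = 4763/5000 ≈ 0.952600
step 2 [2y] zero: DF = P = 9031/10000 ≈ 0.903100

1 1 4763/5000
2 2 9031/10000
s(1y) = (1/(4763/5000) − 1)/(1) = 237/4763 ≈ 4.9759%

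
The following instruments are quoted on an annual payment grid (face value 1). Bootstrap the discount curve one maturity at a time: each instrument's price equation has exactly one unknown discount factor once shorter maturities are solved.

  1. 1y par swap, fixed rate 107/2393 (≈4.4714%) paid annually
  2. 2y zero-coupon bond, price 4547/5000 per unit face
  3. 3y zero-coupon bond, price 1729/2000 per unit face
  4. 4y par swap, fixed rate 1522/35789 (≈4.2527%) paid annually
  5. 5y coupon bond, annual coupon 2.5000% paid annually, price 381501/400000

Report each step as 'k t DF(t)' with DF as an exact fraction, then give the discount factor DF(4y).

step 1 [1y] swap r/1=107/2393: DF=(1 − 107/2393·(0))/(1+107/2393) = 2393/2500 ≈ 0.957200
step 2 [2y] zero: DF = P = 4547/5000 ≈ 0.909400
step 3 [3y] zero: DF = P = 1729/2000 ≈ 0.864500
step 4 [4y] swap r/1=1522/35789: DF=(1 − 1522/35789·(0.957200+0.909400+0.864500))/(1+1522/35789) = 4239/5000 ≈ 0.847800
step 5 [5y] bond c/1=1/40: DF=(381501/400000 − 1/40·(0.957200+0.909400+0.864500+0.847800))/(1+1/40) = 527/625 ≈ 0.843200

1 1 2393/2500
2 2 4547/5000
3 3 1729/2000
4 4 4239/5000
5 5 527/625
DF(4y) = 4239/5000 ≈ 0.847800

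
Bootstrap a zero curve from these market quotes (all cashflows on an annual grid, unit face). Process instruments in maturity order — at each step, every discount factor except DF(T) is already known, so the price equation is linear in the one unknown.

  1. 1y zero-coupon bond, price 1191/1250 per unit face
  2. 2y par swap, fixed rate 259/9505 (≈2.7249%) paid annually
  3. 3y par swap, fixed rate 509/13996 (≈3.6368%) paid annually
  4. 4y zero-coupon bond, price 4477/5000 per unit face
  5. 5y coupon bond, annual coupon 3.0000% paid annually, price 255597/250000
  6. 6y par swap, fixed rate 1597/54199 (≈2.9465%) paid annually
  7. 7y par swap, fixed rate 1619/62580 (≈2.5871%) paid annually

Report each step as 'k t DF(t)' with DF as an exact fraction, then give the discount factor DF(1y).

1 1 1191/1250
2 2 4741/5000
3 3 4491/5000
4 4 4477/5000
5 5 177/200
6 6 8403/10000
7 7 8381/10000
DF(1y) = 1191/1250 ≈ 0.952800

step 1 [1y] zero: DF = P = 1191/1250 ≈ 0.952800
step 2 [2y] swap r/1=259/9505: DF=(1 − 259/9505·(0.952800))/(1+259/9505) = 4741/5000 ≈ 0.948200
step 3 [3y] swap r/1=509/13996: DF=(1 − 509/13996·(0.952800+0.948200))/(1+509/13996) = 4491/5000 ≈ 0.898200
step 4 [4y] zero: DF = P = 4477/5000 ≈ 0.895400
step 5 [5y] bond c/1=3/100: DF=(255597/250000 − 3/100·(0.952800+0.948200+0.898200+0.895400))/(1+3/100) = 177/200 ≈ 0.885000
step 6 [6y] swap r/1=1597/54199: DF=(1 − 1597/54199·(0.952800+0.948200+0.898200+0.895400+0.885000))/(1+1597/54199) = 8403/10000 ≈ 0.840300
step 7 [7y] swap r/1=1619/62580: DF=(1 − 1619/62580·(0.952800+0.948200+0.898200+0.895400+0.885000+0.840300))/(1+1619/62580) = 8381/10000 ≈ 0.838100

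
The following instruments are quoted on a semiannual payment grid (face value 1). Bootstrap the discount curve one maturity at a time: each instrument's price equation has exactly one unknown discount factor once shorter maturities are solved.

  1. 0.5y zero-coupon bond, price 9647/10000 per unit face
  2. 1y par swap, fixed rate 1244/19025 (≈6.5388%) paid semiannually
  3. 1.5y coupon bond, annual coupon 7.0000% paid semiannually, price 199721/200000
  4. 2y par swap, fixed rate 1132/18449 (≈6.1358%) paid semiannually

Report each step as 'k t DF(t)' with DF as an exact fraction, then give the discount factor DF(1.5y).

1 1/2 9647/10000
2 1 4689/5000
3 3/2 1801/2000
4 2 2217/2500
DF(1.5y) = 1801/2000 ≈ 0.900500

step 1 [0.5y] zero: DF = P = 9647/10000 ≈ 0.964700
step 2 [1y] swap r/2=622/19025: DF=(1 − 622/19025·(0.964700))/(1+622/19025) = 4689/5000 ≈ 0.937800
step 3 [1.5y] bond c/2=7/200: DF=(199721/200000 − 7/200·(0.964700+0.937800))/(1+7/200) = 1801/2000 ≈ 0.900500
step 4 [2y] swap r/2=566/18449: DF=(1 − 566/18449·(0.964700+0.937800+0.900500))/(1+566/18449) = 2217/2500 ≈ 0.886800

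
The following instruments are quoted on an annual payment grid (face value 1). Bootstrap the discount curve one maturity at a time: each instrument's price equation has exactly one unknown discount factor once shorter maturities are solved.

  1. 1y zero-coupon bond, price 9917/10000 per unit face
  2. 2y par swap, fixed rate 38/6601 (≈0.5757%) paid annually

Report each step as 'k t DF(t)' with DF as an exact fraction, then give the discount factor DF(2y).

step 1 [1y] zero: DF = P = 9917/10000 ≈ 0.991700
step 2 [2y] swap r/1=38/6601: DF=(1 − 38/6601·(0.991700))/(1+38/6601) = 4943/5000 ≈ 0.988600

1 1 9917/10000
2 2 4943/5000
DF(2y) = 4943/5000 ≈ 0.988600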